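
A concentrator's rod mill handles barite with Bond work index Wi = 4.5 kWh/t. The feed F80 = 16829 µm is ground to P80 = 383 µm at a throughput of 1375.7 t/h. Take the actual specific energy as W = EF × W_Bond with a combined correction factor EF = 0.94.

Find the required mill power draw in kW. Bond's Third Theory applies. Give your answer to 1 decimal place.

P = 2524.9 kW

Bond: W = 10·Wi·(1/√P80 − 1/√F80)
W = 10·4.5·(1/√383 − 1/√16829) = 10·4.5·(0.043389) = 1.9525 kWh/t
With EF = 0.94: W = 1.9525·0.94 = 1.8354 kWh/t
Mill draw = 1.8354 × 1375.7 = 2524.9 kW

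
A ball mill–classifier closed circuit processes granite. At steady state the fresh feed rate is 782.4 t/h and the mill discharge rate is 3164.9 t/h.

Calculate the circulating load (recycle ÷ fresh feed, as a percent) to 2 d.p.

Mill node: discharge = fresh + recycle.
R = M − F = 3164.9 − 782.4 = 2382.5 t/h
CL = 100·R/F = 100·2382.5/782.4 = 304.51 %

CL = 304.51 %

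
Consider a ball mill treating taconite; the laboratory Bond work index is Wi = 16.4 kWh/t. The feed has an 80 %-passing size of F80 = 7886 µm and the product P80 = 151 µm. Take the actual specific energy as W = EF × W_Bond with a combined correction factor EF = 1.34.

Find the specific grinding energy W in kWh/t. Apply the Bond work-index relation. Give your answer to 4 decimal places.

W = 15.4091 kWh/t

W = 10 Wi (P80^-0.5 − F80^-0.5)
1/√151 = 0.081379;  1/√7886 = 0.011261
W = 10·16.4·(0.081379 − 0.011261) = 11.4993 kWh/t
Apply correction: 11.4993 × 1.34 = 15.4091 kWh/t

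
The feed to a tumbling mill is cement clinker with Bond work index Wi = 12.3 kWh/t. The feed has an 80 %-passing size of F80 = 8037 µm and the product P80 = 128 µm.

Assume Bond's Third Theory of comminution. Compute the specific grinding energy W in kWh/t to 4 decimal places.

W = 9.4998 kWh/t

W = 10 Wi (P80^-0.5 − F80^-0.5)
1/√128 = 0.088388;  1/√8037 = 0.011155
W = 10·12.3·(0.088388 − 0.011155) = 9.4998 kWh/t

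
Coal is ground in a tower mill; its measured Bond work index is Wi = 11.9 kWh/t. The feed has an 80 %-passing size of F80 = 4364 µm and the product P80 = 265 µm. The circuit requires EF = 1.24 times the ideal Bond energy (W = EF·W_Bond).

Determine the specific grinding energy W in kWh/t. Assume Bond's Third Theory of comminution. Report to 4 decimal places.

W_Bond = 10·Wi·(1/√P₈₀ − 1/√F₈₀)
1/√265 = 0.061430;  1/√4364 = 0.015138
W = 10·11.9·(0.061430 − 0.015138) = 5.5087 kWh/t
Corrected W = EF·W_Bond = 1.24·5.5087 = 6.8308 kWh/t

W = 6.8308 kWh/t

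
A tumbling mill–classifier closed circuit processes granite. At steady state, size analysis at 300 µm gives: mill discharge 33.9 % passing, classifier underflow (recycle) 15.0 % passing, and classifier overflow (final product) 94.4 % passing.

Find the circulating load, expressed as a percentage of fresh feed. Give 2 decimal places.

Let r = R/F. Size balance at 300 µm:
r = (o − d)/(d − u)
r = (94.4 − 33.9)/(33.9 − 15.0) = 60.5/18.9 = 3.2011
CL = 100·r = 320.11 %

CL = 320.11 %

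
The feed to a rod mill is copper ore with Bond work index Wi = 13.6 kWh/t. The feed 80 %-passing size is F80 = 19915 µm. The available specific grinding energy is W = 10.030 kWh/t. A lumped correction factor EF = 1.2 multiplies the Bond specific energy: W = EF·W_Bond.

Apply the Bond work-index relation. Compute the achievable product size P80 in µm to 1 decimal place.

W = 10 Wi (1/√P80 − 1/√F80)  [Bond]
W_Bond = W / EF = 10.030 / 1.2 = 8.3583 kWh/t
P80^-0.5 = F80^-0.5 + W_Bond/(10 Wi)
  = 8.3583/(10·13.6) + 1/√19915 = 0.061458 + 0.007086 = 0.068544
P80 = (1/0.068544)² = 14.5891² = 212.84 µm

P80 = 212.8 µm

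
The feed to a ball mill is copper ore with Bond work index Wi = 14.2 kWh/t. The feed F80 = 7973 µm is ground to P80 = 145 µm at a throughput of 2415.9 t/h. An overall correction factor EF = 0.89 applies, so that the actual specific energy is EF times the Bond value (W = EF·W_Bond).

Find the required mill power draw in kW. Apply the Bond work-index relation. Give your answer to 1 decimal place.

W = 10 Wi (P80^-0.5 − F80^-0.5)
W = 10·14.2·(1/√145 − 1/√7973) = 10·14.2·(0.071846) = 10.2022 kWh/t
Corrected W = EF·W_Bond = 0.89·10.2022 = 9.0799 kWh/t
Mill draw = 9.0799 × 2415.9 = 21936.2 kW

P = 21936.2 kW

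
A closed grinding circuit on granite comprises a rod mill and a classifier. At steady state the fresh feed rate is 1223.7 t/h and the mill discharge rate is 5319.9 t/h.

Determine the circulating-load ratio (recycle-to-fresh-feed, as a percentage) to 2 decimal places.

CL = 334.74 %

Mill node: discharge = fresh + recycle.
R = M − F = 5319.9 − 1223.7 = 4096.2 t/h
CL = 100·R/F = 100·4096.2/1223.7 = 334.74 %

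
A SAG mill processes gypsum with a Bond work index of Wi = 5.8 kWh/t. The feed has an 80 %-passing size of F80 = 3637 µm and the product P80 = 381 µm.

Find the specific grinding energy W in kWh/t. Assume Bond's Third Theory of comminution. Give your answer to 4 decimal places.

W = 2.0097 kWh/t

W = 10·Wi·[P80^(−½) − F80^(−½)]
1/√381 = 0.051232;  1/√3637 = 0.016582
W = 10·5.8·(0.051232 − 0.016582) = 2.0097 kWh/t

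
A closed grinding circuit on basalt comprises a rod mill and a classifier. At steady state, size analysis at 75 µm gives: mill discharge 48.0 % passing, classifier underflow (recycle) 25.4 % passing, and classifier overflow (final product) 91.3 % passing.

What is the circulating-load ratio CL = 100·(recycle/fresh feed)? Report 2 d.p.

Two-product formula at 75 µm:
(1+r)d = ru + o → r = (o−d)/(d−u)
r = (91.3 − 48.0)/(48.0 − 25.4) = 43.3/22.6 = 1.9159
CL = 100·r = 191.59 %

CL = 191.59 %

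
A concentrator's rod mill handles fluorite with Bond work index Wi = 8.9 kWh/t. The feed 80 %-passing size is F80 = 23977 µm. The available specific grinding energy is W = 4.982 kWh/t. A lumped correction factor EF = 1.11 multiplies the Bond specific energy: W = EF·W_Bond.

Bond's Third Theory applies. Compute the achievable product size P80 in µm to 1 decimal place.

P80 = 309.0 µm

Bond:  W = 10 Wi (1/√P − 1/√F)
W_Bond = W / EF = 4.982 / 1.11 = 4.4883 kWh/t
⇒ 1/√P80 = W_Bond/(10·Wi) + 1/√F80
  = 4.4883/(10·8.9) + 1/√23977 = 0.050430 + 0.006458 = 0.056888
P80 = (1/0.056888)² = 17.5783² = 309.00 µm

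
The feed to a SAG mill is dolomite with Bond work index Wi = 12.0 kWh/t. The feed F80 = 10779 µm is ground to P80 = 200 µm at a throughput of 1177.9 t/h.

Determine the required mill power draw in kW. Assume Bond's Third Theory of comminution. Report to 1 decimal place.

Bond: W = 10·Wi·(1/√P80 − 1/√F80)
W = 10·12.0·(1/√200 − 1/√10779) = 10·12.0·(0.061079) = 7.3295 kWh/t
Mill draw = 7.3295 × 1177.9 = 8633.4 kW

P = 8633.4 kW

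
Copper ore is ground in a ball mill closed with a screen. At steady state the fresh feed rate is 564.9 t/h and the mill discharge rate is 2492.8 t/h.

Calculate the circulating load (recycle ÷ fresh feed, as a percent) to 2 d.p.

CL = 341.28 %

M = F + R at steady state, so:
R = M − F = 2492.8 − 564.9 = 1927.9 t/h
CL = 100·R/F = 100·1927.9/564.9 = 341.28 %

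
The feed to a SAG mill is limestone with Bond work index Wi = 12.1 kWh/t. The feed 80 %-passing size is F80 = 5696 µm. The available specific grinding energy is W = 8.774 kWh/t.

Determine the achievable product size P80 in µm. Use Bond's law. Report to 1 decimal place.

W_Bond = 10·Wi·(1/√P₈₀ − 1/√F₈₀)
⇒ 1/√P80 = W/(10 Wi) + 1/√F80
  = 8.7740/(10·12.1) + 1/√5696 = 0.072512 + 0.013250 = 0.085762
P80 = (1/0.085762)² = 11.6601² = 135.96 µm

P80 = 136.0 µm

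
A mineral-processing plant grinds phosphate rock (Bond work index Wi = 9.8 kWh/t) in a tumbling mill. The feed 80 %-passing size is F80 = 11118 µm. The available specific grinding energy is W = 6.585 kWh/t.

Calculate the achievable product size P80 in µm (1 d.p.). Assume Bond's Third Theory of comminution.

P80 = 170.1 µm

W = 10 Wi (P80^-0.5 − F80^-0.5)
P80^-0.5 = F80^-0.5 + W/(10 Wi)
  = 6.5850/(10·9.8) + 1/√11118 = 0.067194 + 0.009484 = 0.076678
P80 = (1/0.076678)² = 13.0416² = 170.08 µm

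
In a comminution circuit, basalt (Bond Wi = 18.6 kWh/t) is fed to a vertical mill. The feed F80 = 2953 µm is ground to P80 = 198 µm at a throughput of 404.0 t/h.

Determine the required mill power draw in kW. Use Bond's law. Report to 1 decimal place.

Bond:  W = 10 Wi (1/√P − 1/√F)
W = 10·18.6·(1/√198 − 1/√2953) = 10·18.6·(0.052665) = 9.7956 kWh/t
P = W·T = 9.7956·404.0 = 3957.4 kW

P = 3957.4 kW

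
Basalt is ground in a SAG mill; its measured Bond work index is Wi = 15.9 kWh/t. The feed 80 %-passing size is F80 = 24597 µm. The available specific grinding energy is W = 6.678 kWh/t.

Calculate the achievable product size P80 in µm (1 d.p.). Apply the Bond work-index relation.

W = 10 Wi (P80^-0.5 − F80^-0.5)
⇒ 1/√P80 = W/(10·Wi) + 1/√F80
  = 6.6780/(10·15.9) + 1/√24597 = 0.042000 + 0.006376 = 0.048376
P80 = (1/0.048376)² = 20.6713² = 427.30 µm

P80 = 427.3 µm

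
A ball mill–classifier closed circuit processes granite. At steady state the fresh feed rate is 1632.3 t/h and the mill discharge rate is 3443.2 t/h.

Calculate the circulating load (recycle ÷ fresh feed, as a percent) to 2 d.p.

CL = 110.94 %

Discharge = new feed + return, hence
R = M − F = 3443.2 − 1632.3 = 1810.9 t/h
CL = 100·R/F = 100·1810.9/1632.3 = 110.94 %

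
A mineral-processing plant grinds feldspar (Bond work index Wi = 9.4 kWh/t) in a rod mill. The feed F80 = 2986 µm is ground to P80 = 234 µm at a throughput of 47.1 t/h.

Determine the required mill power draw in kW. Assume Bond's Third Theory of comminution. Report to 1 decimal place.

P = 208.4 kW

Bond: W = 10·Wi·(1/√P80 − 1/√F80)
W = 10·9.4·(1/√234 − 1/√2986) = 10·9.4·(0.047072) = 4.4248 kWh/t
P = W·T = 4.4248·47.1 = 208.4 kW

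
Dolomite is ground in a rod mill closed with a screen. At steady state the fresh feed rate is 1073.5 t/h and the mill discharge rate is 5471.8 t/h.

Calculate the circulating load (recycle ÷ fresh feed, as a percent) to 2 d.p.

CL = 409.72 %

M = F + R at steady state, so:
R = M − F = 5471.8 − 1073.5 = 4398.3 t/h
CL = 100·R/F = 100·4398.3/1073.5 = 409.72 %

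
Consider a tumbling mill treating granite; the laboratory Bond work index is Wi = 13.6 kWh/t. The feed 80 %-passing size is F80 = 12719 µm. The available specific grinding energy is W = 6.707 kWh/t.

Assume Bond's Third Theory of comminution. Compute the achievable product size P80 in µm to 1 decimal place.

P80 = 295.4 µm

W = 10 Wi (1/√P80 − 1/√F80)  [Bond]
P80^(−½) = W/(10 Wi) + F80^(−½)
  = 6.7070/(10·13.6) + 1/√12719 = 0.049316 + 0.008867 = 0.058183
P80 = (1/0.058183)² = 17.1871² = 295.40 µm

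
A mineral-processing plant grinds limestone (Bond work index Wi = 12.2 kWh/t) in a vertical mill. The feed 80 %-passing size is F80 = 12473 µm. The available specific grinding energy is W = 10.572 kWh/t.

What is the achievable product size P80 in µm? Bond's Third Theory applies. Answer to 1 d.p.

P80 = 109.4 µm

W = 10·Wi·[P80^(−½) − F80^(−½)]
P80^-0.5 = F80^-0.5 + W/(10 Wi)
  = 10.5720/(10·12.2) + 1/√12473 = 0.086656 + 0.008954 = 0.095610
P80 = (1/0.095610)² = 10.4592² = 109.39 µm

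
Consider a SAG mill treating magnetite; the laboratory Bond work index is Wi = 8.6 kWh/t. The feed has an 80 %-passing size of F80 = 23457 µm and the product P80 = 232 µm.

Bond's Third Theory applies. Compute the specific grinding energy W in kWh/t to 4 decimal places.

Bond: W = 10·Wi·(1/√P80 − 1/√F80)
1/√232 = 0.065653;  1/√23457 = 0.006529
W = 10·8.6·(0.065653 − 0.006529) = 5.0847 kWh/t

W = 5.0847 kWh/t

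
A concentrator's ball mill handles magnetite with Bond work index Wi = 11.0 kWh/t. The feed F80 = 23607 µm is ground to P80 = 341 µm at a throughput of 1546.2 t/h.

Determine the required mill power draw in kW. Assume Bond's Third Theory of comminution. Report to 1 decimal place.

P = 8103.5 kW

W = 10·Wi·(P80^(-½) − F80^(-½))
W = 10·11.0·(1/√341 − 1/√23607) = 10·11.0·(0.047645) = 5.2409 kWh/t
Power = W × throughput = 5.2409 kWh/t × 1546.2 t/h = 8103.5 kW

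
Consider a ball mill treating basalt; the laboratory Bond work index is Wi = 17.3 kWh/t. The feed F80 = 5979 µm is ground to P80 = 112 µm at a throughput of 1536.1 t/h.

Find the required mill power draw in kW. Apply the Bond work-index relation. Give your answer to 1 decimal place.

P = 21673.8 kW

W_Bond = 10·Wi·(1/√P₈₀ − 1/√F₈₀)
W = 10·17.3·(1/√112 − 1/√5979) = 10·17.3·(0.081559) = 14.1096 kWh/t
Mill draw = 14.1096 × 1536.1 = 21673.8 kW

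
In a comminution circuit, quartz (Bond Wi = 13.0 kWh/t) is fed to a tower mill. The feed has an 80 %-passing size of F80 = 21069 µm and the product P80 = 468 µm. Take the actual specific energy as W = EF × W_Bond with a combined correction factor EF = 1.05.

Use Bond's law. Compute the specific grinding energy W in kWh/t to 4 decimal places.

Bond:  W = 10 Wi (1/√P − 1/√F)
1/√468 = 0.046225;  1/√21069 = 0.006889
W = 10·13.0·(0.046225 − 0.006889) = 5.1136 kWh/t
W_actual = 1.05 × 5.1136 = 5.3693 kWh/t

W = 5.3693 kWh/t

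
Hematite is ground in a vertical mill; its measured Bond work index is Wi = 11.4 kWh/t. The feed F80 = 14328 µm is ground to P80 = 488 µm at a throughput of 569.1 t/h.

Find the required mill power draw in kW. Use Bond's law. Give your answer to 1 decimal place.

P = 2394.9 kW

Bond:  W = 10 Wi (1/√P − 1/√F)
W = 10·11.4·(1/√488 − 1/√14328) = 10·11.4·(0.036914) = 4.2082 kWh/t
P_mill = W·ṁ = 4.2082·569.1 = 2394.9 kW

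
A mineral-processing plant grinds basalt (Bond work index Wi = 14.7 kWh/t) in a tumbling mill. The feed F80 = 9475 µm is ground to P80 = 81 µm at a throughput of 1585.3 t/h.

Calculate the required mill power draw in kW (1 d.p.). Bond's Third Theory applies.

W = 10 Wi / √P80 − 10 Wi / √F80
W = 10·14.7·(1/√81 − 1/√9475) = 10·14.7·(0.100838) = 14.8232 kWh/t
P = W·T = 14.8232·1585.3 = 23499.2 kW

P = 23499.2 kW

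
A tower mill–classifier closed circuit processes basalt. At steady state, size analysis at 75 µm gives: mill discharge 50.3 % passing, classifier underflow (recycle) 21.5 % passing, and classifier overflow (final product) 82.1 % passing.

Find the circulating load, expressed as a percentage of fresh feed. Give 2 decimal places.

CL = 110.42 %

Classifier node, passing 75 µm:
r = (o − d)/(d − u)
r = (82.1 − 50.3)/(50.3 − 21.5) = 31.8/28.8 = 1.1042
CL = 100·r = 110.42 %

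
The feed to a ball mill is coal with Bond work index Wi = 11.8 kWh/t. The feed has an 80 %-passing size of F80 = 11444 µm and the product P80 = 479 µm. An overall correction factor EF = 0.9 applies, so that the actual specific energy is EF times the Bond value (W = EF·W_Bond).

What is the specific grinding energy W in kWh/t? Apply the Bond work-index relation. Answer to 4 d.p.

W = 10 Wi (1/√P80 − 1/√F80)  [Bond]
1/√479 = 0.045691;  1/√11444 = 0.009348
W = 10·11.8·(0.045691 − 0.009348) = 4.2885 kWh/t
Corrected W = EF·W_Bond = 0.9·4.2885 = 3.8597 kWh/t

W = 3.8597 kWh/t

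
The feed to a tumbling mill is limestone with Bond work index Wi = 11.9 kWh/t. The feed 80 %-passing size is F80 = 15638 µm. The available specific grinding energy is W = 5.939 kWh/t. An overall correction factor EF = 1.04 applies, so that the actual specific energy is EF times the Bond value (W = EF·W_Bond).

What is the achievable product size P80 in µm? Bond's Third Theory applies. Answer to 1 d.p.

P80 = 319.1 µm

W = 10·Wi·(P80^(-½) − F80^(-½))
W_Bond = W / EF = 5.939 / 1.04 = 5.7106 kWh/t
1/√P80 = 1/√F80 + W_Bond/(10·Wi)
  = 5.7106/(10·11.9) + 1/√15638 = 0.047988 + 0.007997 = 0.055985
P80 = (1/0.055985)² = 17.8620² = 319.05 µm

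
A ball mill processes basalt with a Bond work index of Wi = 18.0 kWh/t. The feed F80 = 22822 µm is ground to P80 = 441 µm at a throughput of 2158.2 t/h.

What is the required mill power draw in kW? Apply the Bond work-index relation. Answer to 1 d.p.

P = 15927.4 kW

Bond: W = 10·Wi·(1/√P80 − 1/√F80)
W = 10·18.0·(1/√441 − 1/√22822) = 10·18.0·(0.041000) = 7.3799 kWh/t
P_mill = W·ṁ = 7.3799·2158.2 = 15927.4 kW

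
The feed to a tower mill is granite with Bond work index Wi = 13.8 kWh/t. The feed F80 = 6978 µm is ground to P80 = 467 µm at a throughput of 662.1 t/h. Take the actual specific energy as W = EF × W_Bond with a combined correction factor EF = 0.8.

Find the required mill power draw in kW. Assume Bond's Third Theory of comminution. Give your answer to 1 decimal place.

P = 2507.4 kW

W_Bond = 10·Wi·(1/√P₈₀ − 1/√F₈₀)
W = 10·13.8·(1/√467 − 1/√6978) = 10·13.8·(0.034303) = 4.7339 kWh/t
Corrected W = EF·W_Bond = 0.8·4.7339 = 3.7871 kWh/t
P = W·T = 3.7871·662.1 = 2507.4 kW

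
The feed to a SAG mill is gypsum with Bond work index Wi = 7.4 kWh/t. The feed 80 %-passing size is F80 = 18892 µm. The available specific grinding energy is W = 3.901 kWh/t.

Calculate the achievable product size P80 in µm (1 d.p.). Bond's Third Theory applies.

W = 10·Wi·[P80^(−½) − F80^(−½)]
⇒ 1/√P80 = W/(10·Wi) + 1/√F80
  = 3.9010/(10·7.4) + 1/√18892 = 0.052716 + 0.007275 = 0.059992
P80 = (1/0.059992)² = 16.6690² = 277.85 µm

P80 = 277.9 µm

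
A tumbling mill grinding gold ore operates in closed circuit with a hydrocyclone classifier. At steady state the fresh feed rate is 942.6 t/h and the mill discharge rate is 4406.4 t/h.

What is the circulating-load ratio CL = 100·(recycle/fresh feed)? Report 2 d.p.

CL = 367.47 %

M = F + R at steady state, so:
R = M − F = 4406.4 − 942.6 = 3463.8 t/h
CL = 100·R/F = 100·3463.8/942.6 = 367.47 %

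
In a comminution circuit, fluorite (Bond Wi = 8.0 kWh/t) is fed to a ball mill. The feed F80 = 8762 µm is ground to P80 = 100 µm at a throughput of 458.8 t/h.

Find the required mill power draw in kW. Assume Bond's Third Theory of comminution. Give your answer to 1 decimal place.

Bond: W = 10·Wi·(1/√P80 − 1/√F80)
W = 10·8.0·(1/√100 − 1/√8762) = 10·8.0·(0.089317) = 7.1453 kWh/t
Power = W × throughput = 7.1453 kWh/t × 458.8 t/h = 3278.3 kW

P = 3278.3 kW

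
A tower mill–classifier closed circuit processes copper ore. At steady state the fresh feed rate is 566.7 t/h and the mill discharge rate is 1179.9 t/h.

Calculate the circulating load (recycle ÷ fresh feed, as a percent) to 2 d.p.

CL = 108.21 %

M = F + R at steady state, so:
R = M − F = 1179.9 − 566.7 = 613.2 t/h
CL = 100·R/F = 100·613.2/566.7 = 108.21 %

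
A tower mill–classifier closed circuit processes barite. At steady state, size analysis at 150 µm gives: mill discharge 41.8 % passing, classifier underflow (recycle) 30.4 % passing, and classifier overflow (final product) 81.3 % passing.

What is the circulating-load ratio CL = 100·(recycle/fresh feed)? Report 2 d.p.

CL = 346.49 %

Two-product formula at 150 µm:
Fd + Rd = Ru + Fo ⇒ R/F = (o−d)/(d−u)
r = (81.3 − 41.8)/(41.8 − 30.4) = 39.5/11.4 = 3.4649
CL = 100·r = 346.49 %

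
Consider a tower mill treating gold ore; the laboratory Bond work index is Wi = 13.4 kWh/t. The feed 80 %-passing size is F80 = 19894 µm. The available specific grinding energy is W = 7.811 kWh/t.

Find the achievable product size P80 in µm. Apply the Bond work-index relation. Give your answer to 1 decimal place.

W = 10 Wi (1/√P80 − 1/√F80)  [Bond]
P80^(−½) = W/(10 Wi) + F80^(−½)
  = 7.8110/(10·13.4) + 1/√19894 = 0.058291 + 0.007090 = 0.065381
P80 = (1/0.065381)² = 15.2950² = 233.94 µm

P80 = 233.9 µm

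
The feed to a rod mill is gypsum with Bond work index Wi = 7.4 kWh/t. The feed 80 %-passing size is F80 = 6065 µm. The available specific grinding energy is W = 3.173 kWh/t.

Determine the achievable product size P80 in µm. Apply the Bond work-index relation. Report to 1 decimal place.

W = 10 Wi (1/√P80 − 1/√F80)  [Bond]
1/√P80 = 1/√F80 + W/(10·Wi)
  = 3.1730/(10·7.4) + 1/√6065 = 0.042878 + 0.012841 = 0.055719
P80 = (1/0.055719)² = 17.9472² = 322.10 µm

P80 = 322.1 µm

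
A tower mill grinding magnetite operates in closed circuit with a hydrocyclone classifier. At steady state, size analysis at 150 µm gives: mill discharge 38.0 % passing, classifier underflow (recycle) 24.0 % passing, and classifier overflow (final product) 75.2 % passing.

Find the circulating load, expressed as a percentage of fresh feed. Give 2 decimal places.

CL = 265.71 %

Mass balance on the −150 µm fraction:
Fd + Rd = Ru + Fo ⇒ R/F = (o−d)/(d−u)
r = (75.2 − 38.0)/(38.0 − 24.0) = 37.2/14.0 = 2.6571
CL = 100·r = 265.71 %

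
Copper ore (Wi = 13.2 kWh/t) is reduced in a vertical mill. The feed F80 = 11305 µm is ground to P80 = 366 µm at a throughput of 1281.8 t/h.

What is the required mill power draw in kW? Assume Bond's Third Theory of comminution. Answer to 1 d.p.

W = 10 Wi / √P80 − 10 Wi / √F80
W = 10·13.2·(1/√366 − 1/√11305) = 10·13.2·(0.042866) = 5.6583 kWh/t
P_mill = W·ṁ = 5.6583·1281.8 = 7252.8 kW

P = 7252.8 kW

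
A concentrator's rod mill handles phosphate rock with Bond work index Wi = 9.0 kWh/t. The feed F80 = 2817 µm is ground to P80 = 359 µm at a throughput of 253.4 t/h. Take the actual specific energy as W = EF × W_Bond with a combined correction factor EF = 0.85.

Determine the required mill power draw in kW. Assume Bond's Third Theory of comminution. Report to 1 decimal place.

P = 657.9 kW

W = 10·Wi·(P80^(-½) − F80^(-½))
W = 10·9.0·(1/√359 − 1/√2817) = 10·9.0·(0.033937) = 3.0543 kWh/t
Apply correction: 3.0543 × 0.85 = 2.5962 kWh/t
P_mill = W·ṁ = 2.5962·253.4 = 657.9 kW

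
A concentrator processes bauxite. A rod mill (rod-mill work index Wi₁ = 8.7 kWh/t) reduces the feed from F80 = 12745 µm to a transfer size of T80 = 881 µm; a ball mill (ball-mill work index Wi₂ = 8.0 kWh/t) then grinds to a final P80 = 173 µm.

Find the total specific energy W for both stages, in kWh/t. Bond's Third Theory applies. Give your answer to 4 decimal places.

Bond:  W = 10 Wi (1/√P − 1/√F)
Stage 1 (12745→881 µm, Wi₁=8.7): W₁ = 10·8.7·(0.033691 − 0.008858) = 2.1605 kWh/t
Stage 2 (881→173 µm, Wi₂=8.0): W₂ = 10·8.0·(0.076029 − 0.033691) = 3.3870 kWh/t
W = W₁ + W₂ = 2.1605 + 3.3870 = 5.5475 kWh/t

W = 5.5475 kWh/t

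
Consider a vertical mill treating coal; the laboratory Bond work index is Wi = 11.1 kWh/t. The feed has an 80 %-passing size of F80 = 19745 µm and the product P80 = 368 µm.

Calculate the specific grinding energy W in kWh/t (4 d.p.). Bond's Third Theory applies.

W = 4.9963 kWh/t

W = 10 Wi (1/√P80 − 1/√F80)  [Bond]
1/√368 = 0.052129;  1/√19745 = 0.007117
W = 10·11.1·(0.052129 − 0.007117) = 4.9963 kWh/t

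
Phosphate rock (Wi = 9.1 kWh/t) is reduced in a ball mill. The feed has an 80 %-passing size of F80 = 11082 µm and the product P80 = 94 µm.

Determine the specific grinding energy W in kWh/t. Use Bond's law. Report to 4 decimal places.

W = 8.5215 kWh/t

W = 10·Wi·(P80^(-½) − F80^(-½))
1/√94 = 0.103142;  1/√11082 = 0.009499
W = 10·9.1·(0.103142 − 0.009499) = 8.5215 kWh/t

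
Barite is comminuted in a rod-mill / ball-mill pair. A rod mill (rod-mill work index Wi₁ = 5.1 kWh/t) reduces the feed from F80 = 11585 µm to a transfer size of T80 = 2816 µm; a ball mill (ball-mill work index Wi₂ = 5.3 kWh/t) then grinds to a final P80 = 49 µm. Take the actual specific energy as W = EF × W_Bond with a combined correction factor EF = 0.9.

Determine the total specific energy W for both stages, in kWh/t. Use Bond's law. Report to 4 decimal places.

W = 6.3539 kWh/t

Bond:  W = 10 Wi (1/√P − 1/√F)
Stage 1 (11585→2816 µm, Wi₁=5.1): W₁ = 10·5.1·(0.018844 − 0.009291) = 0.4872 kWh/t
Stage 2 (2816→49 µm, Wi₂=5.3): W₂ = 10·5.3·(0.142857 − 0.018844) = 6.5727 kWh/t
W = W₁ + W₂ = 0.4872 + 6.5727 = 7.0599 kWh/t
W_actual = 0.9 × 7.0599 = 6.3539 kWh/t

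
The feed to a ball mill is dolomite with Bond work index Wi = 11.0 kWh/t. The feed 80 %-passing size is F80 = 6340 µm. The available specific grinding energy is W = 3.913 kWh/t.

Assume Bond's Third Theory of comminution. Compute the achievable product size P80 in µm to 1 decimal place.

P80 = 431.7 µm

Bond: W = 10·Wi·(1/√P80 − 1/√F80)
⇒ 1/√P80 = W/(10·Wi) + 1/√F80
  = 3.9130/(10·11.0) + 1/√6340 = 0.035573 + 0.012559 = 0.048132
P80 = (1/0.048132)² = 20.7763² = 431.66 µm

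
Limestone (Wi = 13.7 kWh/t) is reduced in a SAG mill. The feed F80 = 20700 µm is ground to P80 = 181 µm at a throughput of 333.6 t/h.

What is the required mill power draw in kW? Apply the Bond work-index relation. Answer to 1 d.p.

W = 10·Wi·[P80^(−½) − F80^(−½)]
W = 10·13.7·(1/√181 − 1/√20700) = 10·13.7·(0.067379) = 9.2309 kWh/t
Power = W × throughput = 9.2309 kWh/t × 333.6 t/h = 3079.4 kW

P = 3079.4 kW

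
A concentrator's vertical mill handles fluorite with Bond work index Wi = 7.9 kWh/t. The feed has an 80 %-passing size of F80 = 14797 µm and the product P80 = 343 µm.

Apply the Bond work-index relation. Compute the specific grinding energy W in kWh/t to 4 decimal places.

W = 3.6162 kWh/t

W = 10 Wi (P80^-0.5 − F80^-0.5)
1/√343 = 0.053995;  1/√14797 = 0.008221
W = 10·7.9·(0.053995 − 0.008221) = 3.6162 kWh/t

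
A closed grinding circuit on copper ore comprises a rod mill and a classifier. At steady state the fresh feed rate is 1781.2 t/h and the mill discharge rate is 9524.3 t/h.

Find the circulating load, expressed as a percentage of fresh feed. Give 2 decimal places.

CL = 434.71 %

M = F + R at steady state, so:
R = M − F = 9524.3 − 1781.2 = 7743.1 t/h
CL = 100·R/F = 100·7743.1/1781.2 = 434.71 %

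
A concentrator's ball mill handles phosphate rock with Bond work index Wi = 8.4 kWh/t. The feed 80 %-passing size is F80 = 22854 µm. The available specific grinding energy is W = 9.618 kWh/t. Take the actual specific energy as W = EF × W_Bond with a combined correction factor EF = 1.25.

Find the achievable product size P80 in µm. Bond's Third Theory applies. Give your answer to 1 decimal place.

P80 = 103.7 µm

W = 10·Wi·(P80^(-½) − F80^(-½))
W_Bond = W / EF = 9.618 / 1.25 = 7.6944 kWh/t
P80^(−½) = W_Bond/(10 Wi) + F80^(−½)
  = 7.6944/(10·8.4) + 1/√22854 = 0.091600 + 0.006615 = 0.098215
P80 = (1/0.098215)² = 10.1818² = 103.67 µm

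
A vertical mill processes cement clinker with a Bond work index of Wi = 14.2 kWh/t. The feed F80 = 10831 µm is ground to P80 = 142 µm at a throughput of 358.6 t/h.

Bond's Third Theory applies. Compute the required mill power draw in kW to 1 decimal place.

W_Bond = 10·Wi·(1/√P₈₀ − 1/√F₈₀)
W = 10·14.2·(1/√142 − 1/√10831) = 10·14.2·(0.074309) = 10.5519 kWh/t
Power = W × throughput = 10.5519 kWh/t × 358.6 t/h = 3783.9 kW

P = 3783.9 kW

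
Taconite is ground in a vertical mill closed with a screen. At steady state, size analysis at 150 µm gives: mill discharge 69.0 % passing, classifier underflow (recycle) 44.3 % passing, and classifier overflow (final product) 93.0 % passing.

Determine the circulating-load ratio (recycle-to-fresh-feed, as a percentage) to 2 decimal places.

CL = 97.17 %

Classifier node, passing 150 µm:
(1+r)d = ru + o → r = (o−d)/(d−u)
r = (93.0 − 69.0)/(69.0 − 44.3) = 24.0/24.7 = 0.9717
CL = 100·r = 97.17 %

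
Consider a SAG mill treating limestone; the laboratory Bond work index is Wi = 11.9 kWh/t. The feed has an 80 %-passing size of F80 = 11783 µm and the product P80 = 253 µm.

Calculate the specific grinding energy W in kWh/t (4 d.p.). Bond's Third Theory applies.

W = 6.3852 kWh/t

W = 10·Wi·[P80^(−½) − F80^(−½)]
1/√253 = 0.062869;  1/√11783 = 0.009212
W = 10·11.9·(0.062869 − 0.009212) = 6.3852 kWh/t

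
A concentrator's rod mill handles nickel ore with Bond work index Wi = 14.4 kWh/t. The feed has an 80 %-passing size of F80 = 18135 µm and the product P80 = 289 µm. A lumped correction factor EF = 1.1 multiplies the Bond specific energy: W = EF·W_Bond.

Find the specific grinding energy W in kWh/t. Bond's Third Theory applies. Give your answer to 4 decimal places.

W = 10·Wi·(P80^(-½) − F80^(-½))
1/√289 = 0.058824;  1/√18135 = 0.007426
W = 10·14.4·(0.058824 − 0.007426) = 7.4013 kWh/t
W_actual = 1.1 × 7.4013 = 8.1414 kWh/t

W = 8.1414 kWh/t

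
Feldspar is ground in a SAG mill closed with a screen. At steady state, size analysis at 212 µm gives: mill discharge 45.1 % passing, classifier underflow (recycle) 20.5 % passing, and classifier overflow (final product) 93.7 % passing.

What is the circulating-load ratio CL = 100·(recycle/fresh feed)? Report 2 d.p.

Let r = R/F. Size balance at 212 µm:
(1+r)d = ru + o → r = (o−d)/(d−u)
r = (93.7 − 45.1)/(45.1 − 20.5) = 48.6/24.6 = 1.9756
CL = 100·r = 197.56 %

CL = 197.56 %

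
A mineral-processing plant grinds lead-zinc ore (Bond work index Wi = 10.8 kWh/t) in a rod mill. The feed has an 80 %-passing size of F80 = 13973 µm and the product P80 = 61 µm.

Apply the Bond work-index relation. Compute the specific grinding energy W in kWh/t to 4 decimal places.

W = 12.9143 kWh/t

Bond: W = 10·Wi·(1/√P80 − 1/√F80)
1/√61 = 0.128037;  1/√13973 = 0.008460
W = 10·10.8·(0.128037 − 0.008460) = 12.9143 kWh/t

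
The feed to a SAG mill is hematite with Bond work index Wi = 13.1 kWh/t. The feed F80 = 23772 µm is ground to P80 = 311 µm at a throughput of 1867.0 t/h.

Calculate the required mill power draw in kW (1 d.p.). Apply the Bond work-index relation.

Bond: W = 10·Wi·(1/√P80 − 1/√F80)
W = 10·13.1·(1/√311 − 1/√23772) = 10·13.1·(0.050219) = 6.5787 kWh/t
Mill draw = 6.5787 × 1867.0 = 12282.4 kW

P = 12282.4 kW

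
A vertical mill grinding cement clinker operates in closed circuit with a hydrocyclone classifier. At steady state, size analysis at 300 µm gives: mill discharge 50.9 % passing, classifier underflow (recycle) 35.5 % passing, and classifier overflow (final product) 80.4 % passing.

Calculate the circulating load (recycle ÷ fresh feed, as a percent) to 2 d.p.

Balance %-passing 300 µm (r = R/F):
r = (o − d)/(d − u)
r = (80.4 − 50.9)/(50.9 − 35.5) = 29.5/15.4 = 1.9156
CL = 100·r = 191.56 %

CL = 191.56 %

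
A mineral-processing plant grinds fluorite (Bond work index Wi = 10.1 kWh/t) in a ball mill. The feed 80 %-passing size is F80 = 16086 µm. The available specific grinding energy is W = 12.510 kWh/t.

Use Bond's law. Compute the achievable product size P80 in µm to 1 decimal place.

Bond: W = 10·Wi·(1/√P80 − 1/√F80)
1/√P80 = 1/√F80 + W/(10·Wi)
  = 12.5100/(10·10.1) + 1/√16086 = 0.123861 + 0.007885 = 0.131746
P80 = (1/0.131746)² = 7.5904² = 57.61 µm

P80 = 57.6 µm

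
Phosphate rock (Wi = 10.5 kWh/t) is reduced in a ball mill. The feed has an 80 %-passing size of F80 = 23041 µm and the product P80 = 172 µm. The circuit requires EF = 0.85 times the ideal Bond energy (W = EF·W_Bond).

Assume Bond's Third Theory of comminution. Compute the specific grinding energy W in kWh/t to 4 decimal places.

W = 6.2173 kWh/t

Bond:  W = 10 Wi (1/√P − 1/√F)
1/√172 = 0.076249;  1/√23041 = 0.006588
W = 10·10.5·(0.076249 − 0.006588) = 7.3144 kWh/t
With EF = 0.85: W = 7.3144·0.85 = 6.2173 kWh/t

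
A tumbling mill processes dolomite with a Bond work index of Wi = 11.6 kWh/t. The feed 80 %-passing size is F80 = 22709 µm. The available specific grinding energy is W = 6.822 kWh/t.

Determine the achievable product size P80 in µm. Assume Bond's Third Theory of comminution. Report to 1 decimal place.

W = 10 Wi / √P80 − 10 Wi / √F80
⇒ 1/√P80 = W/(10 Wi) + 1/√F80
  = 6.8220/(10·11.6) + 1/√22709 = 0.058810 + 0.006636 = 0.065446
P80 = (1/0.065446)² = 15.2797² = 233.47 µm

P80 = 233.5 µm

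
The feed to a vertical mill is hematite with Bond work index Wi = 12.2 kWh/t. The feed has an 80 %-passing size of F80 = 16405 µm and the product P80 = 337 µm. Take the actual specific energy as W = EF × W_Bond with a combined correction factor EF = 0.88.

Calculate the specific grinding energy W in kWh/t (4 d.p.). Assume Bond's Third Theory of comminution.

W_Bond = 10·Wi·(1/√P₈₀ − 1/√F₈₀)
1/√337 = 0.054473;  1/√16405 = 0.007807
W = 10·12.2·(0.054473 − 0.007807) = 5.6932 kWh/t
Apply correction: 5.6932 × 0.88 = 5.0101 kWh/t

W = 5.0101 kWh/t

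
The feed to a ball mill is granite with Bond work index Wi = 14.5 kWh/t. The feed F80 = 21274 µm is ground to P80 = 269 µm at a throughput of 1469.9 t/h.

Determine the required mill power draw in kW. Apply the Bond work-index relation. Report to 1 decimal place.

P = 11533.8 kW

W = 10 Wi (1/√P80 − 1/√F80)  [Bond]
W = 10·14.5·(1/√269 − 1/√21274) = 10·14.5·(0.054115) = 7.8467 kWh/t
Mill draw = 7.8467 × 1469.9 = 11533.8 kW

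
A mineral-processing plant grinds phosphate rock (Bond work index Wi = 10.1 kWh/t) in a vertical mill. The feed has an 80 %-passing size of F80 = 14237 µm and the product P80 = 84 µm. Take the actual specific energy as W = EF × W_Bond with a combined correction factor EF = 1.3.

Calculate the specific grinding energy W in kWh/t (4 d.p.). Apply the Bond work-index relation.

W = 13.2256 kWh/t

Bond: W = 10·Wi·(1/√P80 − 1/√F80)
1/√84 = 0.109109;  1/√14237 = 0.008381
W = 10·10.1·(0.109109 − 0.008381) = 10.1735 kWh/t
W_actual = 1.3 × 10.1735 = 13.2256 kWh/t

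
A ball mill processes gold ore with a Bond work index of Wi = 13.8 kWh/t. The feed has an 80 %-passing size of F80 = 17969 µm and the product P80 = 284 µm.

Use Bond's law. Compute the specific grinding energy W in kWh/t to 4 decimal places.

W = 7.1593 kWh/t

W = 10 Wi (1/√P80 − 1/√F80)  [Bond]
1/√284 = 0.059339;  1/√17969 = 0.007460
W = 10·13.8·(0.059339 − 0.007460) = 7.1593 kWh/t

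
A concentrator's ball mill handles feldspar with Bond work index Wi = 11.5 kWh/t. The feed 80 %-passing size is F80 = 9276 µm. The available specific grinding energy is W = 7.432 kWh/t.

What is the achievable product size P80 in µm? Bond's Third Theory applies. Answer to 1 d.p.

W = 10 Wi (P80^-0.5 − F80^-0.5)
⇒ 1/√P80 = W/(10 Wi) + 1/√F80
  = 7.4320/(10·11.5) + 1/√9276 = 0.064626 + 0.010383 = 0.075009
P80 = (1/0.075009)² = 13.3317² = 177.74 µm

P80 = 177.7 µm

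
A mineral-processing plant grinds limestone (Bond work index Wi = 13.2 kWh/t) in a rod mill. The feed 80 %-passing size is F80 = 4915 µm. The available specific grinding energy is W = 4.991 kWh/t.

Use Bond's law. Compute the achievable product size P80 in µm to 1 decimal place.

Bond:  W = 10 Wi (1/√P − 1/√F)
P80^(−½) = W/(10 Wi) + F80^(−½)
  = 4.9910/(10·13.2) + 1/√4915 = 0.037811 + 0.014264 = 0.052075
P80 = (1/0.052075)² = 19.2033² = 368.77 µm

P80 = 368.8 µm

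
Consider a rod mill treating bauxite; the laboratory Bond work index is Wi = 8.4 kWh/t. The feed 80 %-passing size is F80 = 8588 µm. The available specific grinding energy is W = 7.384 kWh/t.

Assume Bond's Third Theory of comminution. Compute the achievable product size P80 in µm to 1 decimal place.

W = 10·Wi·(P80^(-½) − F80^(-½))
1/√P80 = 1/√F80 + W/(10·Wi)
  = 7.3840/(10·8.4) + 1/√8588 = 0.087905 + 0.010791 = 0.098696
P80 = (1/0.098696)² = 10.1322² = 102.66 µm

P80 = 102.7 µm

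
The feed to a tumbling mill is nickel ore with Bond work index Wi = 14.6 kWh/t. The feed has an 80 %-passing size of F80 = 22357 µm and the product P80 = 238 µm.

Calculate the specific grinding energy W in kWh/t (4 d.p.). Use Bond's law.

W = 8.4873 kWh/t

W = 10·Wi·(P80^(-½) − F80^(-½))
1/√238 = 0.064820;  1/√22357 = 0.006688
W = 10·14.6·(0.064820 − 0.006688) = 8.4873 kWh/t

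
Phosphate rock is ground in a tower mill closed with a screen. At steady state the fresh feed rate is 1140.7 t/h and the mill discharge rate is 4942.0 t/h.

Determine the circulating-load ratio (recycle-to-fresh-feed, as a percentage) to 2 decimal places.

CL = 333.24 %

Discharge = new feed + return, hence
R = M − F = 4942.0 − 1140.7 = 3801.3 t/h
CL = 100·R/F = 100·3801.3/1140.7 = 333.24 %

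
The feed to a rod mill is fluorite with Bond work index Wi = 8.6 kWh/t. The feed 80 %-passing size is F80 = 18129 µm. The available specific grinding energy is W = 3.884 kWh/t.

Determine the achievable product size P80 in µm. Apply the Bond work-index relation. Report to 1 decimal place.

P80 = 361.6 µm

W = 10·Wi·(P80^(-½) − F80^(-½))
⇒ 1/√P80 = W/(10·Wi) + 1/√F80
  = 3.8840/(10·8.6) + 1/√18129 = 0.045163 + 0.007427 = 0.052590
P80 = (1/0.052590)² = 19.0151² = 361.57 µm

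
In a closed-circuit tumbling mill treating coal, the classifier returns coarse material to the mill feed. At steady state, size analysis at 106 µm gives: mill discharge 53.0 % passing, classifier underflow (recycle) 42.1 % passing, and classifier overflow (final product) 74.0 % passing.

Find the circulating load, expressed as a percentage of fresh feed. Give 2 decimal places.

Classifier node, passing 106 µm:
d + r·d = r·u + o → r(d−u) = o−d
r = (74.0 − 53.0)/(53.0 − 42.1) = 21.0/10.9 = 1.9266
CL = 100·r = 192.66 %

CL = 192.66 %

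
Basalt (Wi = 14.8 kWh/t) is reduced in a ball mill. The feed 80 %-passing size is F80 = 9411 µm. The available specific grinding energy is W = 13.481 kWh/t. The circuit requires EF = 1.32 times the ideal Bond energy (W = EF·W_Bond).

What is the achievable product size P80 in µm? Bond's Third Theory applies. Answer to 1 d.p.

P80 = 159.0 µm

Bond:  W = 10 Wi (1/√P − 1/√F)
W_Bond = W / EF = 13.481 / 1.32 = 10.2129 kWh/t
⇒ 1/√P80 = W_Bond/(10 Wi) + 1/√F80
  = 10.2129/(10·14.8) + 1/√9411 = 0.069006 + 0.010308 = 0.079314
P80 = (1/0.079314)² = 12.6081² = 158.96 µm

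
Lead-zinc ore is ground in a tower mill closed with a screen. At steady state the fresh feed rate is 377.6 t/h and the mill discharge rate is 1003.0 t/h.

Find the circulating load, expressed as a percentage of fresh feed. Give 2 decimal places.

CL = 165.62 %

M = F + R at steady state, so:
R = M − F = 1003.0 − 377.6 = 625.4 t/h
CL = 100·R/F = 100·625.4/377.6 = 165.62 %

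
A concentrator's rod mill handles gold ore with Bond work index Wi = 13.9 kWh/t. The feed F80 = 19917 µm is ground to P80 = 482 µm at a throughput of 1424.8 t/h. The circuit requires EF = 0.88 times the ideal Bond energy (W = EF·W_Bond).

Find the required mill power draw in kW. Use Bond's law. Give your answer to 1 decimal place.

W = 10 Wi (P80^-0.5 − F80^-0.5)
W = 10·13.9·(1/√482 − 1/√19917) = 10·13.9·(0.038463) = 5.3464 kWh/t
Apply correction: 5.3464 × 0.88 = 4.7048 kWh/t
Power = W × throughput = 4.7048 kWh/t × 1424.8 t/h = 6703.4 kW

P = 6703.4 kW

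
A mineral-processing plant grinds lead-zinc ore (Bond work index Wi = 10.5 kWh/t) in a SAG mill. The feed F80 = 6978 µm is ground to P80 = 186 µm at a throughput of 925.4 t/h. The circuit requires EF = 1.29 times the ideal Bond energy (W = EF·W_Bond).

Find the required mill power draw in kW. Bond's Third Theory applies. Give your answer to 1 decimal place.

P = 7690.2 kW

Bond: W = 10·Wi·(1/√P80 − 1/√F80)
W = 10·10.5·(1/√186 − 1/√6978) = 10·10.5·(0.061352) = 6.4420 kWh/t
With EF = 1.29: W = 6.4420·1.29 = 8.3102 kWh/t
Mill draw = 8.3102 × 925.4 = 7690.2 kW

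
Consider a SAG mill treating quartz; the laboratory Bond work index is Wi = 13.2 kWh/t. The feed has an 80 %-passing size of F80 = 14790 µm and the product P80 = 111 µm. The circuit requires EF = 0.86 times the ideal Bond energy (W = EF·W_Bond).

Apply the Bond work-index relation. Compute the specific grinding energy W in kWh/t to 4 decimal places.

W = 9.8414 kWh/t

W = 10 Wi (1/√P80 − 1/√F80)  [Bond]
1/√111 = 0.094916;  1/√14790 = 0.008223
W = 10·13.2·(0.094916 − 0.008223) = 11.4435 kWh/t
Corrected W = EF·W_Bond = 0.86·11.4435 = 9.8414 kWh/t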